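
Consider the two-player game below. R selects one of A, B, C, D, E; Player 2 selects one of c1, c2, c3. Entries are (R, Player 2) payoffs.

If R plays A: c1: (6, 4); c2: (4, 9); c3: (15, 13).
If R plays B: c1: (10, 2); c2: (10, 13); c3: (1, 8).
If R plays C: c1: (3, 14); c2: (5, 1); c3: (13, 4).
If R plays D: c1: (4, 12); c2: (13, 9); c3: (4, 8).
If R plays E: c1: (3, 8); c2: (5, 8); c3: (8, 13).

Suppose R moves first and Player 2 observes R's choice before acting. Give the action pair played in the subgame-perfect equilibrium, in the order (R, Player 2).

(A, c3)

Player 2 best-responds to each possible R move:
- A: Player 2 compares 4, 9, 13 and picks c3; R would get 15.
- B: Player 2 compares 2, 13, 8 and picks c2; R would get 10.
- C: Player 2 compares 14, 1, 4 and picks c1; R would get 3.
- D: Player 2 compares 12, 9, 8 and picks c1; R would get 4.
- E: Player 2 compares 8, 8, 13 and picks c3; R would get 8.
Maximizing over 15, 10, 3, 4, 8, R chooses A. Subgame-perfect outcome: (A, c3) with payoffs (15, 13).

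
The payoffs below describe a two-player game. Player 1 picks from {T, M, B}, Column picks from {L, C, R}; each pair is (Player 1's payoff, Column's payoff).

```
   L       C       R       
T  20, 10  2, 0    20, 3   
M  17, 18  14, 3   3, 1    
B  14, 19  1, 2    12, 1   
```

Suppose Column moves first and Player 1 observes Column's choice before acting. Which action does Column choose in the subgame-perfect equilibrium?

L

Player 1 best-responds to each possible Column move:
- L: BR = T, leader payoff 10.
- C: BR = M, leader payoff 3.
- R: BR = T, leader payoff 3.
Maximizing over 10, 3, 3, Column chooses L. Subgame-perfect outcome: (T, L) with payoffs (20, 10).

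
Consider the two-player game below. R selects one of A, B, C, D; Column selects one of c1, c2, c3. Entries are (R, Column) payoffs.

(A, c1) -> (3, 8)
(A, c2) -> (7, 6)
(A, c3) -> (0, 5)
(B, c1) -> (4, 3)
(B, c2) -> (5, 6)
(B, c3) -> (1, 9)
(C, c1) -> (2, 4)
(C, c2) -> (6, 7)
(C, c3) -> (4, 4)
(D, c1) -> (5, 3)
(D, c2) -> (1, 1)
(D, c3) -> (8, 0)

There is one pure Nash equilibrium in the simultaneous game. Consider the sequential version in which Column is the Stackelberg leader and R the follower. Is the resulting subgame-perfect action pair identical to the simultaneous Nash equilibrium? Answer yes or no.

no

Work backward from R's decision.
- c1: R compares 3, 4, 2, 5 and picks D; Column would get 3.
- c2: R compares 7, 5, 6, 1 and picks A; Column would get 6.
- c3: R compares 0, 1, 4, 8 and picks D; Column would get 0.
Maximizing over 3, 6, 0, Column chooses c2. Subgame-perfect outcome: (A, c2) with payoffs (7, 6).
Now find the simultaneous Nash equilibrium.
R's best replies: c1→D; c2→A; c3→D.
Column's best replies: A→c1; B→c3; C→c2; D→c1.
The unique mutual best reply is (D, c1), giving (5, 3).
Sequential outcome (A, c2) differs from the Nash profile (D, c1).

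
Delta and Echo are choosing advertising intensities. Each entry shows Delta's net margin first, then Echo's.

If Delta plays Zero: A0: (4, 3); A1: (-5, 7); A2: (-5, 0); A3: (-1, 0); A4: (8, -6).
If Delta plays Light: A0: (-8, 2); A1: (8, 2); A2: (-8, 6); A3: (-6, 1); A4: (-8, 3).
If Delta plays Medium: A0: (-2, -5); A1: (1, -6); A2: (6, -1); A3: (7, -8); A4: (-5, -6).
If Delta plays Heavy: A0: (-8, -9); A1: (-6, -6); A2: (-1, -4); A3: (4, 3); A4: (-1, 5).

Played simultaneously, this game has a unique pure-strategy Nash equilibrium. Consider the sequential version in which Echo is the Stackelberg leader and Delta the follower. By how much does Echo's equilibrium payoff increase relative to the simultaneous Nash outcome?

4

Delta best-responds to each possible Echo move:
- A0: BR = Zero, leader payoff 3.
- A1: BR = Light, leader payoff 2.
- A2: BR = Medium, leader payoff -1.
- A3: BR = Medium, leader payoff -8.
- A4: BR = Zero, leader payoff -6.
Maximizing over 3, 2, -1, -8, -6, Echo chooses A0. Subgame-perfect outcome: (Zero, A0) with payoffs (4, 3).
For the simultaneous game, intersect best replies.
Delta's best replies: A0→Zero; A1→Light; A2→Medium; A3→Medium; A4→Zero.
Echo's best replies: Zero→A1; Light→A2; Medium→A2; Heavy→A4.
The unique mutual best reply is (Medium, A2), giving (6, -1).
Echo's commitment gain: 3 − -1 = 4.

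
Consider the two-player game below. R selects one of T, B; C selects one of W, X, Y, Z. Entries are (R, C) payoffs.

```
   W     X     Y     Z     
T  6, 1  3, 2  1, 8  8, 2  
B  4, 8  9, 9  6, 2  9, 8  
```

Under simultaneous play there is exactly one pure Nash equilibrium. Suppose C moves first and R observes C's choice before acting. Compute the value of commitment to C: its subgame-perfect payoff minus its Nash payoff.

0

Backward induction with C moving first.
- W: BR = T, leader payoff 1.
- X: BR = B, leader payoff 9.
- Y: BR = B, leader payoff 2.
- Z: BR = B, leader payoff 8.
Among 1, 9, 2, 8, the best is 9 at X. Subgame-perfect outcome: (B, X) with payoffs (9, 9).
Now find the simultaneous Nash equilibrium.
R's best replies: W→T; X→B; Y→B; Z→B.
C's best replies: T→Y; B→X.
The unique mutual best reply is (B, X), giving (9, 9).
C's commitment gain: 9 − 9 = 0.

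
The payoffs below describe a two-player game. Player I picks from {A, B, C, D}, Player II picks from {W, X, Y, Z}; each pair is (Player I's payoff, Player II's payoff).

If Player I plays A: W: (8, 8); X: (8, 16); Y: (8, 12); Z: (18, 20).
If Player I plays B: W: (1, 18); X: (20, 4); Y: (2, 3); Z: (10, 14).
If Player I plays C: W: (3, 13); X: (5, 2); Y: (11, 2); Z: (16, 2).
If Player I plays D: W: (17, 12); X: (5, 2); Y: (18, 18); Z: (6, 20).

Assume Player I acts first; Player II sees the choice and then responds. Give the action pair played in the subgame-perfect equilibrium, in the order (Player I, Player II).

Backward induction with Player I moving first.
- A: BR = Z, leader payoff 18.
- B: BR = W, leader payoff 1.
- C: BR = W, leader payoff 3.
- D: BR = Z, leader payoff 6.
Among 18, 1, 3, 6, the best is 18 at A. Subgame-perfect outcome: (A, Z) with payoffs (18, 20).

(A, Z)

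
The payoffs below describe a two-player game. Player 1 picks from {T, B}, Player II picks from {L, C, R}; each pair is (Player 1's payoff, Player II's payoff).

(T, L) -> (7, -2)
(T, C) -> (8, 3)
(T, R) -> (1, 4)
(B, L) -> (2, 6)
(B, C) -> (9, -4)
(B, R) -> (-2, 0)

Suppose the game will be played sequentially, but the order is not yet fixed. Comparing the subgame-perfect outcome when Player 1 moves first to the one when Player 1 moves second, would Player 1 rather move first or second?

If Player 1 leads: Player II's best replies are T→R, B→L; Player 1's induced payoffs 1, 2; outcome (B, L), payoffs (2, 6).
If Player II leads: Player 1's best replies are L→T, C→B, R→T; Player II's induced payoffs -2, -4, 4; outcome (T, R), payoffs (1, 4).
Player 1 gets 2 moving first and 1 moving second, so Player 1 prefers to move first.

first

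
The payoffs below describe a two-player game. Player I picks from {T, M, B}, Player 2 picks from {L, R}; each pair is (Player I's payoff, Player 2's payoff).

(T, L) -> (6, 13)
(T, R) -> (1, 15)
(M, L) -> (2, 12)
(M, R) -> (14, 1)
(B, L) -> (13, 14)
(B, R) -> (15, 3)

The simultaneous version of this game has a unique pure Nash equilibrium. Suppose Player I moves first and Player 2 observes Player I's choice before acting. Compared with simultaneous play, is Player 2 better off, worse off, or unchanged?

unchanged

Work backward from Player 2's decision.
- T: BR = R, leader payoff 1.
- M: BR = L, leader payoff 2.
- B: BR = L, leader payoff 13.
Maximizing over 1, 2, 13, Player I chooses B. Subgame-perfect outcome: (B, L) with payoffs (13, 14).
Under simultaneous play:
Player I's best replies: L→B; R→B.
Player 2's best replies: T→R; M→L; B→L.
The unique mutual best reply is (B, L), giving (13, 14).
Player 2 earns 14 sequentially versus 14 at the Nash outcome: unchanged.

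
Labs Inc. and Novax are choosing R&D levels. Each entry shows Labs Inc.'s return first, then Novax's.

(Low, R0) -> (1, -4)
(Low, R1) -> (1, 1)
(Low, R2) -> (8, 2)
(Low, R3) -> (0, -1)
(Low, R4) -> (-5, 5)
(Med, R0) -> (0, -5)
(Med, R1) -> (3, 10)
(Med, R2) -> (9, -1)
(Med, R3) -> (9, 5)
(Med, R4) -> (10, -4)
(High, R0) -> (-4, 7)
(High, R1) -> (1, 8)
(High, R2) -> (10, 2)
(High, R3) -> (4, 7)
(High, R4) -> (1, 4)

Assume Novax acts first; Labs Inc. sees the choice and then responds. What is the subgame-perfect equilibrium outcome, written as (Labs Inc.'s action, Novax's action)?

(Med, R1)

Backward induction with Novax moving first.
- R0: BR = Low, leader payoff -4.
- R1: BR = Med, leader payoff 10.
- R2: BR = High, leader payoff 2.
- R3: BR = Med, leader payoff 5.
- R4: BR = Med, leader payoff -4.
Novax's induced payoffs are -4, 10, 2, 5, -4, so Novax commits to R1. Subgame-perfect outcome: (Med, R1) with payoffs (3, 10).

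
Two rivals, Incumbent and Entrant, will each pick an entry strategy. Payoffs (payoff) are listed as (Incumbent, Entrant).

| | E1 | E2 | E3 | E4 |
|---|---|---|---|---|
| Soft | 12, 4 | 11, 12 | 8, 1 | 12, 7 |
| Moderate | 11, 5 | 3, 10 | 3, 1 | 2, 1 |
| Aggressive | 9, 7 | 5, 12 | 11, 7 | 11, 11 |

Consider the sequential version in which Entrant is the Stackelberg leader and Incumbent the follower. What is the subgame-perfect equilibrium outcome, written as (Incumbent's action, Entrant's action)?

Backward induction with Entrant moving first.
- E1 → Incumbent plays Soft (best of 12, 11, 9); Entrant gets 4.
- E2 → Incumbent plays Soft (best of 11, 3, 5); Entrant gets 12.
- E3 → Incumbent plays Aggressive (best of 8, 3, 11); Entrant gets 7.
- E4 → Incumbent plays Soft (best of 12, 2, 11); Entrant gets 7.
Entrant's induced payoffs are 4, 12, 7, 7, so Entrant commits to E2. Subgame-perfect outcome: (Soft, E2) with payoffs (11, 12).

(Soft, E2)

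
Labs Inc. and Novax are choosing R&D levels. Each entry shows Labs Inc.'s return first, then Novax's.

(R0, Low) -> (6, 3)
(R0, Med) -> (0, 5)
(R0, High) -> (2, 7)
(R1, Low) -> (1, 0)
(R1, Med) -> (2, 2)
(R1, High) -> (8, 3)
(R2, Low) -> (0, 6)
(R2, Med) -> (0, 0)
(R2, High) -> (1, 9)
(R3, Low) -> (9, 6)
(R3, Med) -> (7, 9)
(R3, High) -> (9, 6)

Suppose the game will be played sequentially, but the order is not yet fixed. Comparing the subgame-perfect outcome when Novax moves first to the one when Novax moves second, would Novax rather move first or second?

first

If Labs Inc. leads: Novax's best replies are R0→High, R1→High, R2→High, R3→Med; Labs Inc.'s induced payoffs 2, 8, 1, 7; outcome (R1, High), payoffs (8, 3).
If Novax leads: Labs Inc.'s best replies are Low→R3, Med→R3, High→R3; Novax's induced payoffs 6, 9, 6; outcome (R3, Med), payoffs (7, 9).
Novax gets 9 moving first and 3 moving second, so Novax prefers to move first.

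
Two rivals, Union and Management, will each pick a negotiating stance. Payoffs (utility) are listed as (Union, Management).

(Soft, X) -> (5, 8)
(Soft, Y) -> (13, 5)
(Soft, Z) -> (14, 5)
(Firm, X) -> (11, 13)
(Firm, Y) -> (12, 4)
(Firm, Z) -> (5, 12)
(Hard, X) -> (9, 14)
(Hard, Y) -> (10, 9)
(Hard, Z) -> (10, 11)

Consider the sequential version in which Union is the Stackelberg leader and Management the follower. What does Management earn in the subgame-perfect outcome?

13

Backward induction with Union moving first.
- Soft: BR = X, leader payoff 5.
- Firm: BR = X, leader payoff 11.
- Hard: BR = X, leader payoff 9.
Union's induced payoffs are 5, 11, 9, so Union commits to Firm. Subgame-perfect outcome: (Firm, X) with payoffs (11, 13).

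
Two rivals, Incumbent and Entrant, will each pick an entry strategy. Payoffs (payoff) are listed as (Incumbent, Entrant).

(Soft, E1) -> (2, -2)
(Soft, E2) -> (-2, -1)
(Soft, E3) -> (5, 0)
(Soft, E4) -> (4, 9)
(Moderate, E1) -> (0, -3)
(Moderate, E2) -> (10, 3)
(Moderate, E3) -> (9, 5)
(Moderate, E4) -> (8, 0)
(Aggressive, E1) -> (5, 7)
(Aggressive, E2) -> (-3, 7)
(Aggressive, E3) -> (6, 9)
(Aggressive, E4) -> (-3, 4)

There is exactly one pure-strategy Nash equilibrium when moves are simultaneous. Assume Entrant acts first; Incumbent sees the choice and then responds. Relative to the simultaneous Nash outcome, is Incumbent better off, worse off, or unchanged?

worse off

Solve by backward induction (Entrant leads).
- E1: Incumbent compares 2, 0, 5 and picks Aggressive; Entrant would get 7.
- E2: Incumbent compares -2, 10, -3 and picks Moderate; Entrant would get 3.
- E3: Incumbent compares 5, 9, 6 and picks Moderate; Entrant would get 5.
- E4: Incumbent compares 4, 8, -3 and picks Moderate; Entrant would get 0.
Entrant's induced payoffs are 7, 3, 5, 0, so Entrant commits to E1. Subgame-perfect outcome: (Aggressive, E1) with payoffs (5, 7).
Under simultaneous play:
Incumbent's best replies: E1→Aggressive; E2→Moderate; E3→Moderate; E4→Moderate.
Entrant's best replies: Soft→E4; Moderate→E3; Aggressive→E3.
The unique mutual best reply is (Moderate, E3), giving (9, 5).
Incumbent earns 5 sequentially versus 9 at the Nash outcome: worse off.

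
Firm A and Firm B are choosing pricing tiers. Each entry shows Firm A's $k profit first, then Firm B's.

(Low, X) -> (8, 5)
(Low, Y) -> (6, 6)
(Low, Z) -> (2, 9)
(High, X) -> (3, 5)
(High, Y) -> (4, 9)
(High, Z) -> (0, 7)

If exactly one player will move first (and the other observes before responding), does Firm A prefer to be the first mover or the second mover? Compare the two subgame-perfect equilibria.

first

If Firm A leads: Firm B's best replies are Low→Z, High→Y; Firm A's induced payoffs 2, 4; outcome (High, Y), payoffs (4, 9).
If Firm B leads: Firm A's best replies are X→Low, Y→Low, Z→Low; Firm B's induced payoffs 5, 6, 9; outcome (Low, Z), payoffs (2, 9).
Firm A gets 4 moving first and 2 moving second, so Firm A prefers to move first.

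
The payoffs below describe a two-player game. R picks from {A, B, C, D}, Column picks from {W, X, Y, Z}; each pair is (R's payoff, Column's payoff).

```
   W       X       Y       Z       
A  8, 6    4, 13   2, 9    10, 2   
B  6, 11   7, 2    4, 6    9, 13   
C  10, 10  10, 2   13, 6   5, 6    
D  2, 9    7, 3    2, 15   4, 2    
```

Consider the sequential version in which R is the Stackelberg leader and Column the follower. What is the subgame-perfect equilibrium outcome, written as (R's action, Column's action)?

Column best-responds to each possible R move:
- A → Column plays X (best of 6, 13, 9, 2); R gets 4.
- B → Column plays Z (best of 11, 2, 6, 13); R gets 9.
- C → Column plays W (best of 10, 2, 6, 6); R gets 10.
- D → Column plays Y (best of 9, 3, 15, 2); R gets 2.
Maximizing over 4, 9, 10, 2, R chooses C. Subgame-perfect outcome: (C, W) with payoffs (10, 10).

(C, W)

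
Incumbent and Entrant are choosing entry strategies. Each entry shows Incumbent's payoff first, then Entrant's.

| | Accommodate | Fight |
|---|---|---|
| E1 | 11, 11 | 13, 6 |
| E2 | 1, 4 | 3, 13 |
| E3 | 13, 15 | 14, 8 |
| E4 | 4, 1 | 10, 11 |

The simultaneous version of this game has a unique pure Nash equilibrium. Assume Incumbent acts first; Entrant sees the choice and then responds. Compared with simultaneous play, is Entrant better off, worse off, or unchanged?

Work backward from Entrant's decision.
- E1 → Entrant plays Accommodate (best of 11, 6); Incumbent gets 11.
- E2 → Entrant plays Fight (best of 4, 13); Incumbent gets 3.
- E3 → Entrant plays Accommodate (best of 15, 8); Incumbent gets 13.
- E4 → Entrant plays Fight (best of 1, 11); Incumbent gets 10.
Maximizing over 11, 3, 13, 10, Incumbent chooses E3. Subgame-perfect outcome: (E3, Accommodate) with payoffs (13, 15).
For the simultaneous game, intersect best replies.
Incumbent's best replies: Accommodate→E3; Fight→E3.
Entrant's best replies: E1→Accommodate; E2→Fight; E3→Accommodate; E4→Fight.
Only (E3, Accommodate) has each player best-responding; Nash payoffs (13, 15).
Entrant earns 15 sequentially versus 15 at the Nash outcome: unchanged.

unchanged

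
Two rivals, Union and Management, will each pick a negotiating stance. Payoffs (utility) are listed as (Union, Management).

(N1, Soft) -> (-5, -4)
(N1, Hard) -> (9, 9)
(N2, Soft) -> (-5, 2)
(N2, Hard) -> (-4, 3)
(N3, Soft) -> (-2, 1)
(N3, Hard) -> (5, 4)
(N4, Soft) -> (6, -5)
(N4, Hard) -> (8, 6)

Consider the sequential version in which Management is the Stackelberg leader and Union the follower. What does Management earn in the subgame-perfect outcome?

9

Backward induction with Management moving first.
- Soft → Union plays N4 (best of -5, -5, -2, 6); Management gets -5.
- Hard → Union plays N1 (best of 9, -4, 5, 8); Management gets 9.
Management's induced payoffs are -5, 9, so Management commits to Hard. Subgame-perfect outcome: (N1, Hard) with payoffs (9, 9).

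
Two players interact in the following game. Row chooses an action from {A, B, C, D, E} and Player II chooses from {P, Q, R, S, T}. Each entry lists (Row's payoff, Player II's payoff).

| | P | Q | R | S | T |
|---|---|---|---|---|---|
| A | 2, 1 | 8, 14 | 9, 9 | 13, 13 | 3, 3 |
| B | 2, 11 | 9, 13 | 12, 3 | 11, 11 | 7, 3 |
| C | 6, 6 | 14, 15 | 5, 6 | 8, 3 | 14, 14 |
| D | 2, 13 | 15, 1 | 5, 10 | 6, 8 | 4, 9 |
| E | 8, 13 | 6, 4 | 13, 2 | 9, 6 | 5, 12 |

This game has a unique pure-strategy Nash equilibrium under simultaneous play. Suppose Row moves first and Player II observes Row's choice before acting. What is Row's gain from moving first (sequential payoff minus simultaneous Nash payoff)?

6

Backward induction with Row moving first.
- A: BR = Q, leader payoff 8.
- B: BR = Q, leader payoff 9.
- C: BR = Q, leader payoff 14.
- D: BR = P, leader payoff 2.
- E: BR = P, leader payoff 8.
Among 8, 9, 14, 2, 8, the best is 14 at C. Subgame-perfect outcome: (C, Q) with payoffs (14, 15).
Now find the simultaneous Nash equilibrium.
Row's best replies: P→E; Q→D; R→E; S→A; T→C.
Player II's best replies: A→Q; B→Q; C→Q; D→P; E→P.
The unique mutual best reply is (E, P), giving (8, 13).
Row's commitment gain: 14 − 8 = 6.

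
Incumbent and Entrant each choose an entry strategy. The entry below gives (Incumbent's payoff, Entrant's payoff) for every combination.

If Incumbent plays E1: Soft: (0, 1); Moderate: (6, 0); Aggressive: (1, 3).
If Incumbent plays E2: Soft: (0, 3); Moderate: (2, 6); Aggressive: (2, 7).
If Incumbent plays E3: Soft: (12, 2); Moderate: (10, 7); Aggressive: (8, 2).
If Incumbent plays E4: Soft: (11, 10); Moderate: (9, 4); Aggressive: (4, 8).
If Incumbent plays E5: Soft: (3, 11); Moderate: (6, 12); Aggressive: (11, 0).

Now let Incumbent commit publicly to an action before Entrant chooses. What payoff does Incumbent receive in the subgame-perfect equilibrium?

11

Solve by backward induction (Incumbent leads).
- E1: BR = Aggressive, leader payoff 1.
- E2: BR = Aggressive, leader payoff 2.
- E3: BR = Moderate, leader payoff 10.
- E4: BR = Soft, leader payoff 11.
- E5: BR = Moderate, leader payoff 6.
Maximizing over 1, 2, 10, 11, 6, Incumbent chooses E4. Subgame-perfect outcome: (E4, Soft) with payoffs (11, 10).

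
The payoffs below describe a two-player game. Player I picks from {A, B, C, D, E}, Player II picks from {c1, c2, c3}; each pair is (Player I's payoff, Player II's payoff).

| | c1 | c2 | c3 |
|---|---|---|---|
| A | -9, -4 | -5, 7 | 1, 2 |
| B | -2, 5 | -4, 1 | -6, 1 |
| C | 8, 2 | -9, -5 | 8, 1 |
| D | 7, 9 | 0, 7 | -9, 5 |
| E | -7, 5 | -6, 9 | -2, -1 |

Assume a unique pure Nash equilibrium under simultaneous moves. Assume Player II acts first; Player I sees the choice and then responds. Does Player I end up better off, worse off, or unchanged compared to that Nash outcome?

worse off

Work backward from Player I's decision.
- c1: Player I compares -9, -2, 8, 7, -7 and picks C; Player II would get 2.
- c2: Player I compares -5, -4, -9, 0, -6 and picks D; Player II would get 7.
- c3: Player I compares 1, -6, 8, -9, -2 and picks C; Player II would get 1.
Among 2, 7, 1, the best is 7 at c2. Subgame-perfect outcome: (D, c2) with payoffs (0, 7).
For the simultaneous game, intersect best replies.
Player I's best replies: c1→C; c2→D; c3→C.
Player II's best replies: A→c2; B→c1; C→c1; D→c1; E→c2.
The unique mutual best reply is (C, c1), giving (8, 2).
Player I earns 0 sequentially versus 8 at the Nash outcome: worse off.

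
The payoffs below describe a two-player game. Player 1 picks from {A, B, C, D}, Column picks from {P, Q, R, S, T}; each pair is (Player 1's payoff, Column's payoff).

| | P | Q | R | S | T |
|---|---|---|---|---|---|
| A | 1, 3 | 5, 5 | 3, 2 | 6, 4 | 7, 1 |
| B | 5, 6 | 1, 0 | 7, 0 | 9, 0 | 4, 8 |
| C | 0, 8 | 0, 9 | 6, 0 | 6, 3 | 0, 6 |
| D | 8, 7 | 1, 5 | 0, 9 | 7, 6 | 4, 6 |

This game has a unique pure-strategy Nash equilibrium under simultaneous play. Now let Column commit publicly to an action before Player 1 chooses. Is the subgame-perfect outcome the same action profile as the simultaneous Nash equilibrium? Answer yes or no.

Work backward from Player 1's decision.
- P: Player 1 compares 1, 5, 0, 8 and picks D; Column would get 7.
- Q: Player 1 compares 5, 1, 0, 1 and picks A; Column would get 5.
- R: Player 1 compares 3, 7, 6, 0 and picks B; Column would get 0.
- S: Player 1 compares 6, 9, 6, 7 and picks B; Column would get 0.
- T: Player 1 compares 7, 4, 0, 4 and picks A; Column would get 1.
Maximizing over 7, 5, 0, 0, 1, Column chooses P. Subgame-perfect outcome: (D, P) with payoffs (8, 7).
For the simultaneous game, intersect best replies.
Player 1's best replies: P→D; Q→A; R→B; S→B; T→A.
Column's best replies: A→Q; B→T; C→Q; D→R.
The unique mutual best reply is (A, Q), giving (5, 5).
Sequential outcome (D, P) differs from the Nash profile (A, Q).

no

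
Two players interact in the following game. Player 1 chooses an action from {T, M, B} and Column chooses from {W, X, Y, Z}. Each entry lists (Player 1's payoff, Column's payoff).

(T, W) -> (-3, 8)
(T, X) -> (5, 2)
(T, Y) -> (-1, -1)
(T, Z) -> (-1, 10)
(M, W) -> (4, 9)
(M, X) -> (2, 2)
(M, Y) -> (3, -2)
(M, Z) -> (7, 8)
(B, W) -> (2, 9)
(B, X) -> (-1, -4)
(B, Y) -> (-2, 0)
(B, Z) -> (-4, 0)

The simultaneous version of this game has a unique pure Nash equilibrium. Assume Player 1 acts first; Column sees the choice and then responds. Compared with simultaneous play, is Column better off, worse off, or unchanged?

unchanged

Backward induction with Player 1 moving first.
- T → Column plays Z (best of 8, 2, -1, 10); Player 1 gets -1.
- M → Column plays W (best of 9, 2, -2, 8); Player 1 gets 4.
- B → Column plays W (best of 9, -4, 0, 0); Player 1 gets 2.
Maximizing over -1, 4, 2, Player 1 chooses M. Subgame-perfect outcome: (M, W) with payoffs (4, 9).
Now find the simultaneous Nash equilibrium.
Player 1's best replies: W→M; X→T; Y→M; Z→M.
Column's best replies: T→Z; M→W; B→W.
The unique mutual best reply is (M, W), giving (4, 9).
Column earns 9 sequentially versus 9 at the Nash outcome: unchanged.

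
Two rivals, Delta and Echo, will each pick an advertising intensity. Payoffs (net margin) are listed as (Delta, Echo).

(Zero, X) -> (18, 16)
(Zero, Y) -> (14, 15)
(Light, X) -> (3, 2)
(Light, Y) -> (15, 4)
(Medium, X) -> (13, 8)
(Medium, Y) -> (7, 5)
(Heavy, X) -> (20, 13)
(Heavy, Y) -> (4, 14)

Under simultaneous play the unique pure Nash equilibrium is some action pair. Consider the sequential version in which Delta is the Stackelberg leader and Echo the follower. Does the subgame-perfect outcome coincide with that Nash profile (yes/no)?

Backward induction with Delta moving first.
- Zero → Echo plays X (best of 16, 15); Delta gets 18.
- Light → Echo plays Y (best of 2, 4); Delta gets 15.
- Medium → Echo plays X (best of 8, 5); Delta gets 13.
- Heavy → Echo plays Y (best of 13, 14); Delta gets 4.
Among 18, 15, 13, 4, the best is 18 at Zero. Subgame-perfect outcome: (Zero, X) with payoffs (18, 16).
Under simultaneous play:
Delta's best replies: X→Heavy; Y→Light.
Echo's best replies: Zero→X; Light→Y; Medium→X; Heavy→Y.
The unique mutual best reply is (Light, Y), giving (15, 4).
Sequential outcome (Zero, X) differs from the Nash profile (Light, Y).

no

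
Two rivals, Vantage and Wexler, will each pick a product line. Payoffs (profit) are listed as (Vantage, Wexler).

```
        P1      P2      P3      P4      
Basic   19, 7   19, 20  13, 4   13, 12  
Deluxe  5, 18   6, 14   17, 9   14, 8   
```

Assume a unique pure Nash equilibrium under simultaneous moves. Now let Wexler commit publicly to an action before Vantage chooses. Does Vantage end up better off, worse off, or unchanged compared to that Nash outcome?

unchanged

Work backward from Vantage's decision.
- P1: BR = Basic, leader payoff 7.
- P2: BR = Basic, leader payoff 20.
- P3: BR = Deluxe, leader payoff 9.
- P4: BR = Deluxe, leader payoff 8.
Maximizing over 7, 20, 9, 8, Wexler chooses P2. Subgame-perfect outcome: (Basic, P2) with payoffs (19, 20).
For the simultaneous game, intersect best replies.
Vantage's best replies: P1→Basic; P2→Basic; P3→Deluxe; P4→Deluxe.
Wexler's best replies: Basic→P2; Deluxe→P1.
The unique mutual best reply is (Basic, P2), giving (19, 20).
Vantage earns 19 sequentially versus 19 at the Nash outcome: unchanged.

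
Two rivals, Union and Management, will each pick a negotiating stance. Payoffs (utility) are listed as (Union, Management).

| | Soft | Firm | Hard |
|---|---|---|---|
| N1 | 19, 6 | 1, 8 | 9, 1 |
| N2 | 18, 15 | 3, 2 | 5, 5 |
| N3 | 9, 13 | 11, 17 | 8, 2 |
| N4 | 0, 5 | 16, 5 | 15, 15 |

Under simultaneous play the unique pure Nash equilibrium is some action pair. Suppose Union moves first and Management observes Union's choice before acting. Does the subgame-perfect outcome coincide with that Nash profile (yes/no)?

no

Work backward from Management's decision.
- N1 → Management plays Firm (best of 6, 8, 1); Union gets 1.
- N2 → Management plays Soft (best of 15, 2, 5); Union gets 18.
- N3 → Management plays Firm (best of 13, 17, 2); Union gets 11.
- N4 → Management plays Hard (best of 5, 5, 15); Union gets 15.
Union's induced payoffs are 1, 18, 11, 15, so Union commits to N2. Subgame-perfect outcome: (N2, Soft) with payoffs (18, 15).
For the simultaneous game, intersect best replies.
Union's best replies: Soft→N1; Firm→N4; Hard→N4.
Management's best replies: N1→Firm; N2→Soft; N3→Firm; N4→Hard.
The unique mutual best reply is (N4, Hard), giving (15, 15).
Sequential outcome (N2, Soft) differs from the Nash profile (N4, Hard).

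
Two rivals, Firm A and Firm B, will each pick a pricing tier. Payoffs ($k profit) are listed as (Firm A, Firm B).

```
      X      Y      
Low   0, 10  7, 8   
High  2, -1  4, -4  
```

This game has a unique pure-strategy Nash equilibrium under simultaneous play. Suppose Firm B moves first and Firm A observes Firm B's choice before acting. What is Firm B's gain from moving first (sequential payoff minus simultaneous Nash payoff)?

9

Solve by backward induction (Firm B leads).
- X: Firm A compares 0, 2 and picks High; Firm B would get -1.
- Y: Firm A compares 7, 4 and picks Low; Firm B would get 8.
Maximizing over -1, 8, Firm B chooses Y. Subgame-perfect outcome: (Low, Y) with payoffs (7, 8).
For the simultaneous game, intersect best replies.
Firm A's best replies: X→High; Y→Low.
Firm B's best replies: Low→X; High→X.
Only (High, X) has each player best-responding; Nash payoffs (2, -1).
Firm B's commitment gain: 8 − -1 = 9.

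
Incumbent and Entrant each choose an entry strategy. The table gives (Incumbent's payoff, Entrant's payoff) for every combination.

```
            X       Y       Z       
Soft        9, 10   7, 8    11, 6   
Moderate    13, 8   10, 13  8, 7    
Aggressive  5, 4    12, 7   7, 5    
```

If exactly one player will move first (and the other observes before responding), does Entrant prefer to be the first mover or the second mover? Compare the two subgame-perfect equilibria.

first

If Incumbent leads: Entrant's best replies are Soft→X, Moderate→Y, Aggressive→Y; Incumbent's induced payoffs 9, 10, 12; outcome (Aggressive, Y), payoffs (12, 7).
If Entrant leads: Incumbent's best replies are X→Moderate, Y→Aggressive, Z→Soft; Entrant's induced payoffs 8, 7, 6; outcome (Moderate, X), payoffs (13, 8).
Entrant gets 8 moving first and 7 moving second, so Entrant prefers to move first.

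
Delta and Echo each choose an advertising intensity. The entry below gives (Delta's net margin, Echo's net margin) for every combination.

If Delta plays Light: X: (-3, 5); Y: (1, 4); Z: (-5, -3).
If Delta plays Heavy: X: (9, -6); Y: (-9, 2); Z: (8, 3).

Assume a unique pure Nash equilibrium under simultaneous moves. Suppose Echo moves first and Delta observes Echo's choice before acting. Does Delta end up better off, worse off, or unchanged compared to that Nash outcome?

Work backward from Delta's decision.
- X → Delta plays Heavy (best of -3, 9); Echo gets -6.
- Y → Delta plays Light (best of 1, -9); Echo gets 4.
- Z → Delta plays Heavy (best of -5, 8); Echo gets 3.
Echo's induced payoffs are -6, 4, 3, so Echo commits to Y. Subgame-perfect outcome: (Light, Y) with payoffs (1, 4).
Under simultaneous play:
Delta's best replies: X→Heavy; Y→Light; Z→Heavy.
Echo's best replies: Light→X; Heavy→Z.
The unique mutual best reply is (Heavy, Z), giving (8, 3).
Delta earns 1 sequentially versus 8 at the Nash outcome: worse off.

worse off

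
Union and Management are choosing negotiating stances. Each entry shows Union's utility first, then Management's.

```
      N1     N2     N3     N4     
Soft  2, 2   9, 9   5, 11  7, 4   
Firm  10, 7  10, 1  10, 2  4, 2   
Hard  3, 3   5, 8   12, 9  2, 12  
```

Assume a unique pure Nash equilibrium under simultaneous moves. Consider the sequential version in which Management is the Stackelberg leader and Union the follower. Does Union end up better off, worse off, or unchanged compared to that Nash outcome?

Work backward from Union's decision.
- N1 → Union plays Firm (best of 2, 10, 3); Management gets 7.
- N2 → Union plays Firm (best of 9, 10, 5); Management gets 1.
- N3 → Union plays Hard (best of 5, 10, 12); Management gets 9.
- N4 → Union plays Soft (best of 7, 4, 2); Management gets 4.
Among 7, 1, 9, 4, the best is 9 at N3. Subgame-perfect outcome: (Hard, N3) with payoffs (12, 9).
Under simultaneous play:
Union's best replies: N1→Firm; N2→Firm; N3→Hard; N4→Soft.
Management's best replies: Soft→N3; Firm→N1; Hard→N4.
Only (Firm, N1) has each player best-responding; Nash payoffs (10, 7).
Union earns 12 sequentially versus 10 at the Nash outcome: better off.

better off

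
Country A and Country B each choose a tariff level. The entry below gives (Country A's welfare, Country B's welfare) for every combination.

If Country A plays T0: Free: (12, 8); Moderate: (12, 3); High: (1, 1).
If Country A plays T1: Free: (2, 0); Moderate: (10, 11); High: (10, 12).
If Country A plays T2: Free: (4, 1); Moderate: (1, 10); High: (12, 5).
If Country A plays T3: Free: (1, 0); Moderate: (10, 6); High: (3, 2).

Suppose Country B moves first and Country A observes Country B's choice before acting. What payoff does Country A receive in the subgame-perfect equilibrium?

12

Work backward from Country A's decision.
- Free → Country A plays T0 (best of 12, 2, 4, 1); Country B gets 8.
- Moderate → Country A plays T0 (best of 12, 10, 1, 10); Country B gets 3.
- High → Country A plays T2 (best of 1, 10, 12, 3); Country B gets 5.
Among 8, 3, 5, the best is 8 at Free. Subgame-perfect outcome: (T0, Free) with payoffs (12, 8).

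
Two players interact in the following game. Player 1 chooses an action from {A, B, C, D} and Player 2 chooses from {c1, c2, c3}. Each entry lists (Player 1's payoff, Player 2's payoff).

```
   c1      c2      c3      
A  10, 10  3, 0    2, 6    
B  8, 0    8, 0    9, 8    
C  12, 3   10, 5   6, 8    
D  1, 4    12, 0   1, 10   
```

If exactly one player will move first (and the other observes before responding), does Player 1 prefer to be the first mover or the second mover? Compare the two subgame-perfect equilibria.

If Player 1 leads: Player 2's best replies are A→c1, B→c3, C→c3, D→c3; Player 1's induced payoffs 10, 9, 6, 1; outcome (A, c1), payoffs (10, 10).
If Player 2 leads: Player 1's best replies are c1→C, c2→D, c3→B; Player 2's induced payoffs 3, 0, 8; outcome (B, c3), payoffs (9, 8).
Player 1 gets 10 moving first and 9 moving second, so Player 1 prefers to move first.

first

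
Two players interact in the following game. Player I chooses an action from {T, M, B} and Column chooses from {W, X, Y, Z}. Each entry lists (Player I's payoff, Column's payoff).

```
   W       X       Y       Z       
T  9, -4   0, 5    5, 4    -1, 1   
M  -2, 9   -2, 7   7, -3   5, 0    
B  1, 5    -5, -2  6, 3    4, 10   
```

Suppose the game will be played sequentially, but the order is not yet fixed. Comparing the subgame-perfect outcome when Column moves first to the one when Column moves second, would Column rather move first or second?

If Player I leads: Column's best replies are T→X, M→W, B→Z; Player I's induced payoffs 0, -2, 4; outcome (B, Z), payoffs (4, 10).
If Column leads: Player I's best replies are W→T, X→T, Y→M, Z→M; Column's induced payoffs -4, 5, -3, 0; outcome (T, X), payoffs (0, 5).
Column gets 5 moving first and 10 moving second, so Column prefers to move second.

second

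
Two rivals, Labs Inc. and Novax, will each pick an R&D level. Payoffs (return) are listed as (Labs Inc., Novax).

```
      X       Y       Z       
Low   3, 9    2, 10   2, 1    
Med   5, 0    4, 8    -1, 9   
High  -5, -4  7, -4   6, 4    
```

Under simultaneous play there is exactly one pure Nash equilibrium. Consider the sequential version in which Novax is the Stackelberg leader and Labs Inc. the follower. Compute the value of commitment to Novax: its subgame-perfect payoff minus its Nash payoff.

Solve by backward induction (Novax leads).
- X: BR = Med, leader payoff 0.
- Y: BR = High, leader payoff -4.
- Z: BR = High, leader payoff 4.
Maximizing over 0, -4, 4, Novax chooses Z. Subgame-perfect outcome: (High, Z) with payoffs (6, 4).
Under simultaneous play:
Labs Inc.'s best replies: X→Med; Y→High; Z→High.
Novax's best replies: Low→Y; Med→Z; High→Z.
The unique mutual best reply is (High, Z), giving (6, 4).
Novax's commitment gain: 4 − 4 = 0.

0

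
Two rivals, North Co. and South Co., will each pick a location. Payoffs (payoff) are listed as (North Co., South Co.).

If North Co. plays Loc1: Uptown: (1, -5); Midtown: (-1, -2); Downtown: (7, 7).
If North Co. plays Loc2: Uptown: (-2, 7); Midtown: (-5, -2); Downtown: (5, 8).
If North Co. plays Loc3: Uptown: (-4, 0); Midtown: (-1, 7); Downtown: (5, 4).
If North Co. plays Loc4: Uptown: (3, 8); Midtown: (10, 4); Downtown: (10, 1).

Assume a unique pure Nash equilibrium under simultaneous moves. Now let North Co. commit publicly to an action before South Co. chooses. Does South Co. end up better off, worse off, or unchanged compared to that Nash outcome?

Backward induction with North Co. moving first.
- Loc1 → South Co. plays Downtown (best of -5, -2, 7); North Co. gets 7.
- Loc2 → South Co. plays Downtown (best of 7, -2, 8); North Co. gets 5.
- Loc3 → South Co. plays Midtown (best of 0, 7, 4); North Co. gets -1.
- Loc4 → South Co. plays Uptown (best of 8, 4, 1); North Co. gets 3.
North Co.'s induced payoffs are 7, 5, -1, 3, so North Co. commits to Loc1. Subgame-perfect outcome: (Loc1, Downtown) with payoffs (7, 7).
Now find the simultaneous Nash equilibrium.
North Co.'s best replies: Uptown→Loc4; Midtown→Loc4; Downtown→Loc4.
South Co.'s best replies: Loc1→Downtown; Loc2→Downtown; Loc3→Midtown; Loc4→Uptown.
Only (Loc4, Uptown) has each player best-responding; Nash payoffs (3, 8).
South Co. earns 7 sequentially versus 8 at the Nash outcome: worse off.

worse off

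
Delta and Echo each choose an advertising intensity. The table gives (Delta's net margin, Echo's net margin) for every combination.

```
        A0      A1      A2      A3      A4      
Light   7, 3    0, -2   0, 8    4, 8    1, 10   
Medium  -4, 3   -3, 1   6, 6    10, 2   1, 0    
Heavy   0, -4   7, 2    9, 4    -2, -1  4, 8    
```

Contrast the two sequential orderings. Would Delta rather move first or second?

first

If Delta leads: Echo's best replies are Light→A4, Medium→A2, Heavy→A4; Delta's induced payoffs 1, 6, 4; outcome (Medium, A2), payoffs (6, 6).
If Echo leads: Delta's best replies are A0→Light, A1→Heavy, A2→Heavy, A3→Medium, A4→Heavy; Echo's induced payoffs 3, 2, 4, 2, 8; outcome (Heavy, A4), payoffs (4, 8).
Delta gets 6 moving first and 4 moving second, so Delta prefers to move first.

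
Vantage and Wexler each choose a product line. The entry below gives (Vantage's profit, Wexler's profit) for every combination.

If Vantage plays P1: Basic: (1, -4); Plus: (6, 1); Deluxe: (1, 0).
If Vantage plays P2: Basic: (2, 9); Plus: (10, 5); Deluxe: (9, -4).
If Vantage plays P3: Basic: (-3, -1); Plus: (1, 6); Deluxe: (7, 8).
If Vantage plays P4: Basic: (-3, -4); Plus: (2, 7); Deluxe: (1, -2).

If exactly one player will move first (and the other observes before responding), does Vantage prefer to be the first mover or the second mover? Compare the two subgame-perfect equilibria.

first

If Vantage leads: Wexler's best replies are P1→Plus, P2→Basic, P3→Deluxe, P4→Plus; Vantage's induced payoffs 6, 2, 7, 2; outcome (P3, Deluxe), payoffs (7, 8).
If Wexler leads: Vantage's best replies are Basic→P2, Plus→P2, Deluxe→P2; Wexler's induced payoffs 9, 5, -4; outcome (P2, Basic), payoffs (2, 9).
Vantage gets 7 moving first and 2 moving second, so Vantage prefers to move first.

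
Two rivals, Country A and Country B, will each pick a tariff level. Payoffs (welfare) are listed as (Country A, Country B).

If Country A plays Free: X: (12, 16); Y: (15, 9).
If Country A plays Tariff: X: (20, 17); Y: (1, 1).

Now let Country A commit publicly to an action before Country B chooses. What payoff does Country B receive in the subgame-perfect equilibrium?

Backward induction with Country A moving first.
- Free: BR = X, leader payoff 12.
- Tariff: BR = X, leader payoff 20.
Country A's induced payoffs are 12, 20, so Country A commits to Tariff. Subgame-perfect outcome: (Tariff, X) with payoffs (20, 17).

17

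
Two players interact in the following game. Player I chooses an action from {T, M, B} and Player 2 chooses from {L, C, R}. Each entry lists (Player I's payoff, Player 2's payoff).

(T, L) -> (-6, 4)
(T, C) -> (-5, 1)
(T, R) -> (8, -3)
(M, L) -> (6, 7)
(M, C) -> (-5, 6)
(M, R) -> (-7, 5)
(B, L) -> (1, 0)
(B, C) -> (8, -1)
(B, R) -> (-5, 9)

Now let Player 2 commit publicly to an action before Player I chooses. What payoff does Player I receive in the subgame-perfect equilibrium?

6

Player I best-responds to each possible Player 2 move:
- L → Player I plays M (best of -6, 6, 1); Player 2 gets 7.
- C → Player I plays B (best of -5, -5, 8); Player 2 gets -1.
- R → Player I plays T (best of 8, -7, -5); Player 2 gets -3.
Maximizing over 7, -1, -3, Player 2 chooses L. Subgame-perfect outcome: (M, L) with payoffs (6, 7).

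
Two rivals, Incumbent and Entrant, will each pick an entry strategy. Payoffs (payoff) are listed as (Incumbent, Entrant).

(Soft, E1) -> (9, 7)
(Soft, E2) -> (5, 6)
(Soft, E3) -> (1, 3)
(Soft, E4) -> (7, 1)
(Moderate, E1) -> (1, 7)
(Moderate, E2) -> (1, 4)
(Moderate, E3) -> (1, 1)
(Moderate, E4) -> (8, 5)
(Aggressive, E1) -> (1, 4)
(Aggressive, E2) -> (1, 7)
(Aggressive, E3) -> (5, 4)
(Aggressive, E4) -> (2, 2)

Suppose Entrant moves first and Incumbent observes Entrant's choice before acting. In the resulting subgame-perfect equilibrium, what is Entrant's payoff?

7

Backward induction with Entrant moving first.
- E1 → Incumbent plays Soft (best of 9, 1, 1); Entrant gets 7.
- E2 → Incumbent plays Soft (best of 5, 1, 1); Entrant gets 6.
- E3 → Incumbent plays Aggressive (best of 1, 1, 5); Entrant gets 4.
- E4 → Incumbent plays Moderate (best of 7, 8, 2); Entrant gets 5.
Among 7, 6, 4, 5, the best is 7 at E1. Subgame-perfect outcome: (Soft, E1) with payoffs (9, 7).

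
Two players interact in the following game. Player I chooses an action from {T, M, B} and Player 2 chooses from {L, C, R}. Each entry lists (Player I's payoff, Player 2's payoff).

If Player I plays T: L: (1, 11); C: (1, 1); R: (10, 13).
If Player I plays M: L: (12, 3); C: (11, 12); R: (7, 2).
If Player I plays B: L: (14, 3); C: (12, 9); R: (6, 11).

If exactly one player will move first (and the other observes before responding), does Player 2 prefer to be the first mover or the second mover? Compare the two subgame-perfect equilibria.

first

If Player I leads: Player 2's best replies are T→R, M→C, B→R; Player I's induced payoffs 10, 11, 6; outcome (M, C), payoffs (11, 12).
If Player 2 leads: Player I's best replies are L→B, C→B, R→T; Player 2's induced payoffs 3, 9, 13; outcome (T, R), payoffs (10, 13).
Player 2 gets 13 moving first and 12 moving second, so Player 2 prefers to move first.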